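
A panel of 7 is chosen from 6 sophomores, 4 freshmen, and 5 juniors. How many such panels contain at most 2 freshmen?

4950

Split by how many freshmen are chosen (0 through 2).
Sum: C(4,0)·C(11,7) + C(4,1)·C(11,6) + C(4,2)·C(11,5) = 330 + 1848 + 2772 = 4950.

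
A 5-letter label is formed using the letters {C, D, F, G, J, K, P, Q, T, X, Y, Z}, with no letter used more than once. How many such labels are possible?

This is a permutation of 5 out of 12: P(12,5) = 12!/7!.
12 × 11 × 10 × 9 × 8 = 95040.

95040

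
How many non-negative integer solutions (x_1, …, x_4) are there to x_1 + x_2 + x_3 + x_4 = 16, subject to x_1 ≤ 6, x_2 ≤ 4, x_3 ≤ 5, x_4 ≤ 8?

Ignoring the caps, the number of non-negative solutions to x_1+…+x_4 = 16 is C(19,3) = 969.
Subtract solutions that violate a single cap (substitute x_i' = x_i − (cap_i+1)): x_1 ≥ 7 gives C(12,3) = 220; x_2 ≥ 5 gives C(14,3) = 364; x_3 ≥ 6 gives C(13,3) = 286; x_4 ≥ 9 gives C(10,3) = 120. Together 990.
Add back pairs where two caps are both exceeded: 35 + 20 + 1 + 56 + 10 + 4 = 126.
By inclusion–exclusion the count is 969 − 990 + 126 = 105.

105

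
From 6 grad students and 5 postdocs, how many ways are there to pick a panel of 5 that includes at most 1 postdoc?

Split by how many postdocs are chosen (0 through 1).
Sum: C(5,0)·C(6,5) + C(5,1)·C(6,4) = 6 + 75 = 81.

81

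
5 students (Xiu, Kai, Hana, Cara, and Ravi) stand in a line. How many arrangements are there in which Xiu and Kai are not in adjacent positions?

72

There are 5! = 120 arrangements in all. If Xiu and Kai are adjacent, merging them into one block gives 2·(4)! = 48 arrangements.
Complementary counting: 120 − 48 = 72.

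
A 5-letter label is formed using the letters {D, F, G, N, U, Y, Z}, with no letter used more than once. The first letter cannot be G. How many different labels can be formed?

2160

The first letter has 7−1 = 6 choices (anything except G).
The remaining 4 letters are filled from the other 6 symbols without repetition: 6 × 5 × 4 × 3 = 360.
Total: 6 × 360 = 2160.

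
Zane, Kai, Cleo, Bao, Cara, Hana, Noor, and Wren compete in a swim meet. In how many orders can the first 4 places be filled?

1680

There are 8 choices for 1st place, 7 for 2nd, and so on down to 5 for position 4.
That gives 8 × 7 × 6 × 5 = 1680.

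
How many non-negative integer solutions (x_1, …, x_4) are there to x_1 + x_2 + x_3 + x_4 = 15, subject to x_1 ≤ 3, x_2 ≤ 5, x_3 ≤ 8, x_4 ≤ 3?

33

By stars and bars, unrestricted non-negative solutions to x_1+…+x_4 = 15 number C(15+3,3) = 816.
Subtract solutions that violate a single cap (substitute x_i' = x_i − (cap_i+1)): x_1 ≥ 4 gives C(14,3) = 364; x_2 ≥ 6 gives C(12,3) = 220; x_3 ≥ 9 gives C(9,3) = 84; x_4 ≥ 4 gives C(14,3) = 364. Together 1032.
Add back pairs where two caps are both exceeded: 56 + 10 + 120 + 1 + 56 + 10 = 253.
Subtract triples: 0 + 4 + 0 + 0 = 4.
By inclusion–exclusion the count is 816 − 1032 + 253 − 4 = 33.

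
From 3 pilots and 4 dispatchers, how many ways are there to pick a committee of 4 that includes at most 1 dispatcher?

4

Split by how many dispatchers are chosen (0 through 1).
Sum: C(4,0)·C(3,4) + C(4,1)·C(3,3) = 0 + 4 = 4.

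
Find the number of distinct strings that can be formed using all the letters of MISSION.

The 7 letters of MISSION have repeats: I appearing twice and S appearing twice.
The number of distinct arrangements is 7!/(2!·2!) = 5040/4 = 1260.

1260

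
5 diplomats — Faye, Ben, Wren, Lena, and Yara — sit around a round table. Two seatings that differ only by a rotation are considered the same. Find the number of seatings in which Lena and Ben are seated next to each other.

12

Glue Lena and Ben into a block (2 internal orders). Seating 4 units around a circle gives (3)! arrangements.
So 2 × (3)! = 2 × 6 = 12.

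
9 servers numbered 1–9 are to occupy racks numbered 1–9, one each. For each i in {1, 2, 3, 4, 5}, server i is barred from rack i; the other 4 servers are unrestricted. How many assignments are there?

205056

Let Aᵢ (for 1 ≤ i ≤ 5) be the placements that put server i in its forbidden rack. Any j of these fix j positions, leaving (9−j)! ways to fill the rest, and there are C(5,j) ways to pick which j.
By inclusion–exclusion, the number of valid placements is Σ_{j=0}^{5} (−1)^j C(5,j)·(9−j)!.
Computing: 362880 − 201600 + 50400 − 7200 + 600 − 24 = 205056.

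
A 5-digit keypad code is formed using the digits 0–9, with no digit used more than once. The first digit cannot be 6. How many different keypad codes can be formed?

27216

The first digit has 10−1 = 9 choices (anything except 6).
The remaining 4 digits are filled from the other 9 symbols without repetition: 9 × 8 × 7 × 6 = 3024.
Total: 9 × 3024 = 27216.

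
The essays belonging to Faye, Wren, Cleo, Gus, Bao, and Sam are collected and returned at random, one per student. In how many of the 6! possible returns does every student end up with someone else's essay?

265

Let Aᵢ be the assignments in which student i gets their own essay. We want the size of the complement of A₁∪…∪A_6.
By inclusion–exclusion this is Σ_{j=0}^{6} (−1)^j C(6,j)·(6−j)!.
Computing: 720 − 720 + 360 − 120 + 30 − 6 + 1 = 265.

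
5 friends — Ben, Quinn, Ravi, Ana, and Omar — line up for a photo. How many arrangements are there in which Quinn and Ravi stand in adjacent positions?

Glue Quinn and Ravi into one block (2 internal orders), leaving 4 units to arrange in a row.
That gives 2 × 4! = 2 × 24 = 48.

48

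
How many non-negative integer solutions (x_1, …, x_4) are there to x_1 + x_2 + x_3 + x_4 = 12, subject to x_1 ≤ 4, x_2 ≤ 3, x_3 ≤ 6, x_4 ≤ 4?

By stars and bars, unrestricted non-negative solutions to x_1+…+x_4 = 12 number C(12+3,3) = 455.
Subtract solutions that violate a single cap (substitute x_i' = x_i − (cap_i+1)): x_1 ≥ 5 gives C(10,3) = 120; x_2 ≥ 4 gives C(11,3) = 165; x_3 ≥ 7 gives C(8,3) = 56; x_4 ≥ 5 gives C(10,3) = 120. Together 461.
Add back pairs where two caps are both exceeded: 20 + 1 + 10 + 4 + 20 + 1 = 56.
By inclusion–exclusion the count is 455 − 461 + 56 = 50.

50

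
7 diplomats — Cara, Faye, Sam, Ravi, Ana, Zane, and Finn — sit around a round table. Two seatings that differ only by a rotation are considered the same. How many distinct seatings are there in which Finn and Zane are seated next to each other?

240

Glue Finn and Zane into a block (2 internal orders). Seating 6 units around a circle gives (5)! arrangements.
So 2 × (5)! = 2 × 120 = 240.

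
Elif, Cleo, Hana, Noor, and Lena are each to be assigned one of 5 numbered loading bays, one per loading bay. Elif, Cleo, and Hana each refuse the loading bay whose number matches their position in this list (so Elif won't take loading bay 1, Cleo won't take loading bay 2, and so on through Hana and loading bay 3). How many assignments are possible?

Let Aᵢ (for i ∈ {1, 2, 3}) be the placements that put person i in their forbidden loading bay. Any j of these fix j positions, leaving (5−j)! ways to fill the rest, and there are C(3,j) ways to pick which j.
By inclusion–exclusion, the number of valid placements is Σ_{j=0}^{3} (−1)^j C(3,j)·(5−j)!.
Computing: 120 − 72 + 18 − 2 = 64.

64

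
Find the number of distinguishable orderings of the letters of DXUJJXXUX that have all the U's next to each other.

Treat the 2 copies of U as a single block. The multiset to arrange is then {UU, D, J, J, X, X, X, X}, 8 items in all.
That gives (8)!/(4!·2!) = 840 arrangements.

840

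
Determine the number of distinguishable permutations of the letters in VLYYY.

The 5 letters of VLYYY have repeats: Y appearing 3 times.
The number of distinct arrangements is 5!/(3!) = 120/6 = 20.

20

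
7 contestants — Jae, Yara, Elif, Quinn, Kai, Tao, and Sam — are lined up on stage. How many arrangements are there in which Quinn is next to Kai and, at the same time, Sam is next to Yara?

Treat {Quinn,Kai} as one block (2 orders) and {Sam,Yara} as another (2 orders).
That leaves 5 units to arrange: 2 × 2 × 5! = 4 × 120 = 480.

480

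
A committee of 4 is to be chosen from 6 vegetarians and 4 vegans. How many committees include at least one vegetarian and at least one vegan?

With no constraint there are C(10,4) = 210 possible selections.
Selections missing a whole group: no vegetarians → C(4,4) = 1; no vegans → C(6,4) = 15.
Both groups omitted at once is impossible, so 210 − 16 = 194.

194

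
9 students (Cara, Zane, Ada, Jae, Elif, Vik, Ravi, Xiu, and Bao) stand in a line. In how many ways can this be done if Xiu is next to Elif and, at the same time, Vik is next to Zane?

Treat {Xiu,Elif} as one block (2 orders) and {Vik,Zane} as another (2 orders).
That leaves 7 units to arrange: 2 × 2 × 7! = 4 × 5040 = 20160.

20160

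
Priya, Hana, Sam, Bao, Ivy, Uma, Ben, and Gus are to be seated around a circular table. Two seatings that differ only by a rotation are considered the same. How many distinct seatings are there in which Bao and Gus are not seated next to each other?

3600

Without the restriction there are (7)! = 5040 seatings.
Those with Bao next to Gus: fuse the pair into one unit and seat 7 units around a circle — 2·(6)! = 1440.
Subtracting, 5040 − 1440 = 3600.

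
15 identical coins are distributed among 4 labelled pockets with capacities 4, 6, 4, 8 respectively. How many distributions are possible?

99

Ignoring the caps, the number of non-negative solutions to x_1+…+x_4 = 15 is C(18,3) = 816.
Subtract solutions that violate a single cap (substitute x_i' = x_i − (cap_i+1)): x_1 ≥ 5 gives C(13,3) = 286; x_2 ≥ 7 gives C(11,3) = 165; x_3 ≥ 5 gives C(13,3) = 286; x_4 ≥ 9 gives C(9,3) = 84. Together 821.
Add back pairs where two caps are both exceeded: 20 + 56 + 4 + 20 + 0 + 4 = 104.
By inclusion–exclusion the count is 816 − 821 + 104 = 99.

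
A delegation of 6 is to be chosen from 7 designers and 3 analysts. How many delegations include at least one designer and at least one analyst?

Unrestricted: C(10,6) = 210 ways to pick any 6 of the 10.
Subtract selections that omit an entire group: no designers → C(3,6) = 0; no analysts → C(7,6) = 7.
Both groups omitted at once is impossible, so 210 − 7 = 203.

203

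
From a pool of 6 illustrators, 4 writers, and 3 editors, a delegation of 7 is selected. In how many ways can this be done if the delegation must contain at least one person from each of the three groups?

With no constraint there are C(13,7) = 1716 possible selections.
Subtract selections that omit an entire group: no illustrators → C(7,7) = 1; no writers → C(9,7) = 36; no editors → C(10,7) = 120.
Add back selections omitting two groups (i.e. drawn from a single group): C(6,7) + C(4,7) + C(3,7) = 0.
By inclusion–exclusion: 1716 − 157 + 0 = 1559.

1559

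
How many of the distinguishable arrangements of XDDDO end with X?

Fix X in the last position and arrange the remaining 4 letters.
Those 4 letters have D appearing 3 times, giving (4)!/(3!) = 4.

4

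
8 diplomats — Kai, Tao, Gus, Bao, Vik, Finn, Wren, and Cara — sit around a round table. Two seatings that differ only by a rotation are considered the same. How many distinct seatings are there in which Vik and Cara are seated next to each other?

Glue Vik and Cara into a block (2 internal orders). Seating 7 units around a circle gives (6)! arrangements.
So 2 × (6)! = 2 × 720 = 1440.

1440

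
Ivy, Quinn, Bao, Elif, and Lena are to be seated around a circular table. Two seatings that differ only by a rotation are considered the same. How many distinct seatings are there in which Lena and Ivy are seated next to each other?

Glue Lena and Ivy into a block (2 internal orders). Seating 4 units around a circle gives (3)! arrangements.
So 2 × (3)! = 2 × 6 = 12.

12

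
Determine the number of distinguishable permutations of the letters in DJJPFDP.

630

The 7 letters of DJJPFDP have repeats: D appearing twice, J appearing twice, and P appearing twice.
The number of distinct arrangements is 7!/(2!·2!·2!) = 5040/8 = 630.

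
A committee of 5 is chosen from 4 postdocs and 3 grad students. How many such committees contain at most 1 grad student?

Split by how many grad students are chosen (0 through 1).
Sum: C(3,0)·C(4,5) + C(3,1)·C(4,4) = 0 + 3 = 3.

3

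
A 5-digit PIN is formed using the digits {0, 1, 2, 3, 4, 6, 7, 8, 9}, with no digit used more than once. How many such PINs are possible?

15120

With no repetition, fill the 5 digits in order: 9 choices, then 8, down to 5.
9 × 8 × 7 × 6 × 5 = 15120.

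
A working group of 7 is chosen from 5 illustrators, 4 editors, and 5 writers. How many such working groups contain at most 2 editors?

2472

Split by how many editors are chosen (0 through 2).
Sum: C(4,0)·C(10,7) + C(4,1)·C(10,6) + C(4,2)·C(10,5) = 120 + 840 + 1512 = 2472.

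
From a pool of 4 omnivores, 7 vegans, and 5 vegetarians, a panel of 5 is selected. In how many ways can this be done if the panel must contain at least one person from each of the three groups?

With no constraint there are C(16,5) = 4368 possible selections.
Selections missing a whole group: no omnivores → C(12,5) = 792; no vegans → C(9,5) = 126; no vegetarians → C(11,5) = 462.
Add back selections omitting two groups (i.e. drawn from a single group): C(4,5) + C(7,5) + C(5,5) = 22.
By inclusion–exclusion: 4368 − 1380 + 22 = 3010.

3010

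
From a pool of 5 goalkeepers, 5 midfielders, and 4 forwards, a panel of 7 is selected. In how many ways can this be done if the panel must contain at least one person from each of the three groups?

3240

Unrestricted: C(14,7) = 3432 ways to pick any 7 of the 14.
Selections missing a whole group: no goalkeepers → C(9,7) = 36; no midfielders → C(9,7) = 36; no forwards → C(10,7) = 120.
Add back selections omitting two groups (i.e. drawn from a single group): C(5,7) + C(5,7) + C(4,7) = 0.
By inclusion–exclusion: 3432 − 192 + 0 = 3240.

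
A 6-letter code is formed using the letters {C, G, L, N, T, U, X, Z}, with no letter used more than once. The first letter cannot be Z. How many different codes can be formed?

The first letter has 8−1 = 7 choices (anything except Z).
The remaining 5 letters are filled from the other 7 symbols without repetition: 7 × 6 × 5 × 4 × 3 = 2520.
Total: 7 × 2520 = 17640.

17640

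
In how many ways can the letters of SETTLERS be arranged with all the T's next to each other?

1260

Treat the 2 copies of T as a single block. The multiset to arrange is then {TT, E, E, L, R, S, S}, 7 items in all.
That gives (7)!/(2!·2!) = 1260 arrangements.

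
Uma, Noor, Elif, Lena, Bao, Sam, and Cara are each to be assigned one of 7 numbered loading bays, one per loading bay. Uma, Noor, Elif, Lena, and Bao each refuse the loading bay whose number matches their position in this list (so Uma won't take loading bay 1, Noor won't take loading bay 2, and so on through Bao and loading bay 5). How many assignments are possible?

Let Aᵢ (for 1 ≤ i ≤ 5) be the placements that put person i in their forbidden loading bay. Any j of these fix j positions, leaving (7−j)! ways to fill the rest, and there are C(5,j) ways to pick which j.
By inclusion–exclusion, the number of valid placements is Σ_{j=0}^{5} (−1)^j C(5,j)·(7−j)!.
Computing: 5040 − 3600 + 1200 − 240 + 30 − 2 = 2428.

2428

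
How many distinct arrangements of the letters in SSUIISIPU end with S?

1680

Fix S in the last position and arrange the remaining 8 letters.
Those 8 letters have I appearing 3 times, S appearing twice, and U appearing twice, giving (8)!/(3!·2!·2!) = 1680.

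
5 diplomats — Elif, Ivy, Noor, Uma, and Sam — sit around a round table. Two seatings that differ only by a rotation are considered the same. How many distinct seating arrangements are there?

24

Around a circle, 5 distinct people have 5!/5 = (4)! = 24 rotationally distinct seatings.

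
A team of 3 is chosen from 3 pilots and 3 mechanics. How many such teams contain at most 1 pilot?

Split by how many pilots are chosen (0 through 1).
Sum: C(3,0)·C(3,3) + C(3,1)·C(3,2) = 1 + 9 = 10.

10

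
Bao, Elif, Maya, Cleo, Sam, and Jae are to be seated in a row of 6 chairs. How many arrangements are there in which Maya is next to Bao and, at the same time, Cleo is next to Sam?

96

Treat {Maya,Bao} as one block (2 orders) and {Cleo,Sam} as another (2 orders).
That leaves 4 units to arrange: 2 × 2 × 4! = 4 × 24 = 96.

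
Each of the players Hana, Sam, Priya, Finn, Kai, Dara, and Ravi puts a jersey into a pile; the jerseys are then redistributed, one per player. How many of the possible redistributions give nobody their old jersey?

1854

Count assignments avoiding every fixed point. For any j of the 7 players fixed to their old jersey, the other 7−j can be arranged in (7−j)! ways.
By inclusion–exclusion this is Σ_{j=0}^{7} (−1)^j C(7,j)·(7−j)!.
Computing: 5040 − 5040 + 2520 − 840 + 210 − 42 + 7 − 1 = 1854.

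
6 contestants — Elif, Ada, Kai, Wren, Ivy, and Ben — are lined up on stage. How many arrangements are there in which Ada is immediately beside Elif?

240

Glue Ada and Elif into one block (2 internal orders), leaving 5 units to arrange in a row.
So the count is 2·(5)! = 240.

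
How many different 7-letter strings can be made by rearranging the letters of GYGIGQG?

210

GYGIGQG has 7 letters with G appearing 4 times.
So there are 7! / (4!) = 210 distinguishable arrangements.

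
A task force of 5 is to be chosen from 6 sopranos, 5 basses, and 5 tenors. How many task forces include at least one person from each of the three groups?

3200

Total 5-person selections from all 16: C(16,5) = 4368.
Subtract selections that omit an entire group: no sopranos → C(10,5) = 252; no basses → C(11,5) = 462; no tenors → C(11,5) = 462.
Add back selections omitting two groups (i.e. drawn from a single group): C(6,5) + C(5,5) + C(5,5) = 8.
By inclusion–exclusion: 4368 − 1176 + 8 = 3200.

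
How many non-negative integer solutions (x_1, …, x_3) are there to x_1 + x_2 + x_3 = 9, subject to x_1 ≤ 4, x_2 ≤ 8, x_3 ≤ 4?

By stars and bars, unrestricted non-negative solutions to x_1+…+x_3 = 9 number C(9+2,2) = 55.
Subtract solutions that violate a single cap (substitute x_i' = x_i − (cap_i+1)): x_1 ≥ 5 gives C(6,2) = 15; x_2 ≥ 9 gives C(2,2) = 1; x_3 ≥ 5 gives C(6,2) = 15. Together 31.
No two caps can be exceeded simultaneously, so the pair terms are all 0.
By inclusion–exclusion the count is 55 − 31 + 0 = 24.

24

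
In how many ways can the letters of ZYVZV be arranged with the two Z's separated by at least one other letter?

18

Total arrangements of ZYVZV: 5!/(2!·2!) = 30.
If the two Z's are adjacent, glue them into one block, leaving 4 items to arrange: (4)!/(2!) = 12 ways.
Subtracting, 30 − 12 = 18 arrangements keep the Z's apart.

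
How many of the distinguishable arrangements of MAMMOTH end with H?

With the last slot taken by H, it remains to arrange the other 6 letters (MAMMOT).
Those 6 letters have M appearing 3 times, giving (6)!/(3!) = 120.

120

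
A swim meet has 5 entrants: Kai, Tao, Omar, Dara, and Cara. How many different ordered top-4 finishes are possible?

120

There are 5 choices for 1st place, 4 for 2nd, and so on down to 2 for position 4.
That gives 5 × 4 × 3 × 2 = 120.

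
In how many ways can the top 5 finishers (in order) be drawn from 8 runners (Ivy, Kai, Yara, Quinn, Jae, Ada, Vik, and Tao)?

There are 8 choices for 1st place, 7 for 2nd, and so on down to 4 for position 5.
That gives 8 × 7 × 6 × 5 × 4 = 6720.

6720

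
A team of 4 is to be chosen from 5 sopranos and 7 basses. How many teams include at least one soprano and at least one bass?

455

Total 4-person selections from all 12: C(12,4) = 495.
Subtract selections that omit an entire group: no sopranos → C(7,4) = 35; no basses → C(5,4) = 5.
Both groups omitted at once is impossible, so 495 − 40 = 455.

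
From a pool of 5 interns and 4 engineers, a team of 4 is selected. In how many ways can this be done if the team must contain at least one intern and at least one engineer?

120

Total 4-person selections from all 9: C(9,4) = 126.
Subtract selections that omit an entire group: no interns → C(4,4) = 1; no engineers → C(5,4) = 5.
Both groups omitted at once is impossible, so 126 − 6 = 120.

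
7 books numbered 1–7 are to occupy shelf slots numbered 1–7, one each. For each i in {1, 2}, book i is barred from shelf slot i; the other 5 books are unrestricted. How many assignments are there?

Let Aᵢ (for i ∈ {1, 2}) be the placements that put book i in its forbidden shelf slot. Any j of these fix j positions, leaving (7−j)! ways to fill the rest, and there are C(2,j) ways to pick which j.
By inclusion–exclusion, the number of valid placements is Σ_{j=0}^{2} (−1)^j C(2,j)·(7−j)!.
Computing: 5040 − 1440 + 120 = 3720.

3720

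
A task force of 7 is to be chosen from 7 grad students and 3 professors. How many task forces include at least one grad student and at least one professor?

119

Total 7-person selections from all 10: C(10,7) = 120.
Selections missing a whole group: no grad students → C(3,7) = 0; no professors → C(7,7) = 1.
Both groups omitted at once is impossible, so 120 − 1 = 119.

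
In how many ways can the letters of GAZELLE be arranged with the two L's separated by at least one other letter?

There are 7!/(2!·2!) = 1260 arrangements of GAZELLE in total.
Arrangements with the L's together: treat LL as one letter, giving (6)!/(2!) = 360.
Hence 1260 − 360 = 900.

900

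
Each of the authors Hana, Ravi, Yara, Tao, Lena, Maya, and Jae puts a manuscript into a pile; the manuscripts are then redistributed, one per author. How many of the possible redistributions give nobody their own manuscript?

Count assignments avoiding every fixed point. For any j of the 7 authors fixed to their own manuscript, the other 7−j can be arranged in (7−j)! ways.
By inclusion–exclusion this is Σ_{j=0}^{7} (−1)^j C(7,j)·(7−j)!.
Computing: 5040 − 5040 + 2520 − 840 + 210 − 42 + 7 − 1 = 1854.

1854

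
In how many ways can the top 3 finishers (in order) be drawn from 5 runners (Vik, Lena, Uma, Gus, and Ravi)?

There are 5 choices for 1st place, 4 for 2nd, and 3 for 3rd.
That gives 5 × 4 × 3 = 60.

60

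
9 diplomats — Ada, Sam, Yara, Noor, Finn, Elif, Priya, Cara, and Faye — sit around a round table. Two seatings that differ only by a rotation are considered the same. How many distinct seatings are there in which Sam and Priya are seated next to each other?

10080

Treat {Sam, Priya} as one unit (2 internal orders) and seat the resulting 8 units around the table: (7)! circular arrangements.
So 2 × (7)! = 2 × 5040 = 10080.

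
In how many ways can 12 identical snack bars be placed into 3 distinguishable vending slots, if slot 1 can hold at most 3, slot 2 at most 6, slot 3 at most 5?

Without the upper bounds there are C(14,2) = 91 ways to split 12 among 3 vending slots.
Subtract solutions that violate a single cap (substitute x_i' = x_i − (cap_i+1)): x_1 ≥ 4 gives C(10,2) = 45; x_2 ≥ 7 gives C(7,2) = 21; x_3 ≥ 6 gives C(8,2) = 28. Together 94.
Add back pairs where two caps are both exceeded: 3 + 6 + 0 = 9.
By inclusion–exclusion the count is 91 − 94 + 9 = 6.

6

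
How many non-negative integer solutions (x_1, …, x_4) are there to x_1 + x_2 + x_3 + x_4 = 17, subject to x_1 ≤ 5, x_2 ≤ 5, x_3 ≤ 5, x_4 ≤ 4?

10

By stars and bars, unrestricted non-negative solutions to x_1+…+x_4 = 17 number C(17+3,3) = 1140.
Subtract solutions that violate a single cap (substitute x_i' = x_i − (cap_i+1)): x_1 ≥ 6 gives C(14,3) = 364; x_2 ≥ 6 gives C(14,3) = 364; x_3 ≥ 6 gives C(14,3) = 364; x_4 ≥ 5 gives C(15,3) = 455. Together 1547.
Add back pairs where two caps are both exceeded: 56 + 56 + 84 + 56 + 84 + 84 = 420.
Subtract triples: 0 + 1 + 1 + 1 = 3.
By inclusion–exclusion the count is 1140 − 1547 + 420 − 3 = 10.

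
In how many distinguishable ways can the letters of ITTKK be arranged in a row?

30

ITTKK has 5 letters with K appearing twice and T appearing twice.
The number of distinct arrangements is 5!/(2!·2!) = 120/4 = 30.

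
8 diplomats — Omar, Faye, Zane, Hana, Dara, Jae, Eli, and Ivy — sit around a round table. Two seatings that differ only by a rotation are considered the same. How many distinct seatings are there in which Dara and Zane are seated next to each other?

Treat {Dara, Zane} as one unit (2 internal orders) and seat the resulting 7 units around the table: (6)! circular arrangements.
So 2 × (6)! = 2 × 720 = 1440.

1440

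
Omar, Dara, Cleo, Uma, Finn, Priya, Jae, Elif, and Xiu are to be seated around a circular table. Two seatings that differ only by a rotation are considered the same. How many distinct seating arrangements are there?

Fix one person's seat to break rotational symmetry; the remaining 8 people can be arranged in (8)! = 40320 ways.

40320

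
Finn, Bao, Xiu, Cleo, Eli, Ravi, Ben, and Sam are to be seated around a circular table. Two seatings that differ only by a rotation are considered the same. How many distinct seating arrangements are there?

Around a circle, 8 distinct people have 8!/8 = (7)! = 5040 rotationally distinct seatings.

5040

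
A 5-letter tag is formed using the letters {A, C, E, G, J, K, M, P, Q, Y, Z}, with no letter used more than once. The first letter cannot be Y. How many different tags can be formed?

The first letter has 11−1 = 10 choices (anything except Y).
The remaining 4 letters are filled from the other 10 symbols without repetition: 10 × 9 × 8 × 7 = 5040.
Total: 10 × 5040 = 50400.

50400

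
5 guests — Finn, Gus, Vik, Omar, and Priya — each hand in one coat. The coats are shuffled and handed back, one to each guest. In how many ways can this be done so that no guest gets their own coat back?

44

Let Aᵢ be the assignments in which guest i gets their own coat. We want the size of the complement of A₁∪…∪A_5.
By inclusion–exclusion this is Σ_{j=0}^{5} (−1)^j C(5,j)·(5−j)!.
Computing: 120 − 120 + 60 − 20 + 5 − 1 = 44.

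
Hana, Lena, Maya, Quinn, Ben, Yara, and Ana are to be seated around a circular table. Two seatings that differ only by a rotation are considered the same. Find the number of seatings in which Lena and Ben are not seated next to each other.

480

All circular seatings of 7 people number (6)! = 720.
Those with Lena next to Ben: fuse the pair into one unit and seat 6 units around a circle — 2·(5)! = 240.
Subtracting, 720 − 240 = 480.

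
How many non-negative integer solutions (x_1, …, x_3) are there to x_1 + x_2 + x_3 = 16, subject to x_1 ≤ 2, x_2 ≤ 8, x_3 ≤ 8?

By stars and bars, unrestricted non-negative solutions to x_1+…+x_3 = 16 number C(16+2,2) = 153.
Subtract solutions that violate a single cap (substitute x_i' = x_i − (cap_i+1)): x_1 ≥ 3 gives C(15,2) = 105; x_2 ≥ 9 gives C(9,2) = 36; x_3 ≥ 9 gives C(9,2) = 36. Together 177.
Add back pairs where two caps are both exceeded: 15 + 15 + 0 = 30.
By inclusion–exclusion the count is 153 − 177 + 30 = 6.

6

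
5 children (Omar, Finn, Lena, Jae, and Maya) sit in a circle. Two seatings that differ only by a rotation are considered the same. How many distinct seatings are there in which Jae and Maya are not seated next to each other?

12

Without the restriction there are (4)! = 24 seatings.
Those with Jae next to Maya: fuse the pair into one unit and seat 4 units around a circle — 2·(3)! = 12.
Subtracting, 24 − 12 = 12.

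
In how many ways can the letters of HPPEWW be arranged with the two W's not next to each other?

120

Total arrangements of HPPEWW: 6!/(2!·2!) = 180.
If the two W's are adjacent, glue them into one block, leaving 5 items to arrange: (5)!/(2!) = 60 ways.
Hence 180 − 60 = 120.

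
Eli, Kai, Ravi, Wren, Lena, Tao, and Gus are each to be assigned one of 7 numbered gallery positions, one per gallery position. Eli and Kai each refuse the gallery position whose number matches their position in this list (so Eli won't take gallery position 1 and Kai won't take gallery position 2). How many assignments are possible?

Let Aᵢ (for i ∈ {1, 2}) be the placements that put person i in their forbidden gallery position. Any j of these fix j positions, leaving (7−j)! ways to fill the rest, and there are C(2,j) ways to pick which j.
By inclusion–exclusion, the number of valid placements is Σ_{j=0}^{2} (−1)^j C(2,j)·(7−j)!.
Computing: 5040 − 1440 + 120 = 3720.

3720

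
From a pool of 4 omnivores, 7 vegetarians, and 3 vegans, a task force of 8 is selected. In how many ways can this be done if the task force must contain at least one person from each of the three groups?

With no constraint there are C(14,8) = 3003 possible selections.
Subtract selections that omit an entire group: no omnivores → C(10,8) = 45; no vegetarians → C(7,8) = 0; no vegans → C(11,8) = 165.
Add back selections omitting two groups (i.e. drawn from a single group): C(4,8) + C(7,8) + C(3,8) = 0.
By inclusion–exclusion: 3003 − 210 + 0 = 2793.

2793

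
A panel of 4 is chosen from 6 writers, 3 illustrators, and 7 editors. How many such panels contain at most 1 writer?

930

Split by how many writers are chosen (0 through 1).
Sum: C(6,0)·C(10,4) + C(6,1)·C(10,3) = 210 + 720 = 930.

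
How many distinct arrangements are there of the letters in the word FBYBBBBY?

168

Letter multiplicities in FBYBBBBY: B×5, F×1, Y×2.
The number of distinct arrangements is 8!/(5!·2!) = 40320/240 = 168.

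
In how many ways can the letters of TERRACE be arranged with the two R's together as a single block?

Treat the 2 copies of R as a single block. The multiset to arrange is then {RR, A, C, E, E, T}, 6 items in all.
That gives (6)!/(2!) = 360 arrangements.

360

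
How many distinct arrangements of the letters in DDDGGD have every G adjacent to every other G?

5

Treat the 2 copies of G as a single block. The multiset to arrange is then {GG, D, D, D, D}, 5 items in all.
That gives (5)!/(4!) = 5 arrangements.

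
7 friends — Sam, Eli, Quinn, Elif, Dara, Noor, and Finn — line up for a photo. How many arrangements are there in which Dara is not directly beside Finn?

3600

Of the 7! = 5040 arrangements, those with Dara and Finn adjacent number 2 × 6! = 1440 (treat the pair as a block with 2 internal orders).
So 5040 − 1440 = 3600 arrangements keep them apart.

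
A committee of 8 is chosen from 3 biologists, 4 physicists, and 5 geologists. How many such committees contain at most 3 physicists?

Split by how many physicists are chosen (0 through 3).
Sum: C(4,0)·C(8,8) + C(4,1)·C(8,7) + C(4,2)·C(8,6) + C(4,3)·C(8,5) = 1 + 32 + 168 + 224 = 425.

425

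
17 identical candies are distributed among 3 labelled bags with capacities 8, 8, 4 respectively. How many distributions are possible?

Ignoring the caps, the number of non-negative solutions to x_1+…+x_3 = 17 is C(19,2) = 171.
Subtract solutions that violate a single cap (substitute x_i' = x_i − (cap_i+1)): x_1 ≥ 9 gives C(10,2) = 45; x_2 ≥ 9 gives C(10,2) = 45; x_3 ≥ 5 gives C(14,2) = 91. Together 181.
Add back pairs where two caps are both exceeded: 0 + 10 + 10 = 20.
By inclusion–exclusion the count is 171 − 181 + 20 = 10.

10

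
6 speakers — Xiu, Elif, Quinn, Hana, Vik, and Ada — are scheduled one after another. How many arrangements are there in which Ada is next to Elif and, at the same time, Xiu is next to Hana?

96

Treat {Ada,Elif} as one block (2 orders) and {Xiu,Hana} as another (2 orders).
That leaves 4 units to arrange: 2 × 2 × 4! = 4 × 24 = 96.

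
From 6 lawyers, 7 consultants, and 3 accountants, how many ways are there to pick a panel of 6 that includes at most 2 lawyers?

4872

Split by how many lawyers are chosen (0 through 2).
Sum: C(6,0)·C(10,6) + C(6,1)·C(10,5) + C(6,2)·C(10,4) = 210 + 1512 + 3150 = 4872.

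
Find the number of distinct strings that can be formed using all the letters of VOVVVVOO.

VOVVVVOO has 8 letters with O appearing 3 times and V appearing 5 times.
The number of distinct arrangements is 8!/(5!·3!) = 40320/720 = 56.

56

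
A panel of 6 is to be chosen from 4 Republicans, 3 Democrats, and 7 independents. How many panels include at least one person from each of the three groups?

2331

Total 6-person selections from all 14: C(14,6) = 3003.
Subtract selections that omit an entire group: no Republicans → C(10,6) = 210; no Democrats → C(11,6) = 462; no independents → C(7,6) = 7.
Add back selections omitting two groups (i.e. drawn from a single group): C(4,6) + C(3,6) + C(7,6) = 7.
By inclusion–exclusion: 3003 − 679 + 7 = 2331.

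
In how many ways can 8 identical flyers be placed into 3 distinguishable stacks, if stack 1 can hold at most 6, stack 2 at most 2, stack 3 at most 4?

Ignoring the caps, the number of non-negative solutions to x_1+…+x_3 = 8 is C(10,2) = 45.
Subtract solutions that violate a single cap (substitute x_i' = x_i − (cap_i+1)): x_1 ≥ 7 gives C(3,2) = 3; x_2 ≥ 3 gives C(7,2) = 21; x_3 ≥ 5 gives C(5,2) = 10. Together 34.
Add back pairs where two caps are both exceeded: 0 + 0 + 1 = 1.
By inclusion–exclusion the count is 45 − 34 + 1 = 12.

12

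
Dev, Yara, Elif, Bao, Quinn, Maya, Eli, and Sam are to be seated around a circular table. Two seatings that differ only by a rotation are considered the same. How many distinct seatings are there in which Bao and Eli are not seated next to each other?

3600

Without the restriction there are (7)! = 5040 seatings.
Seatings with Bao beside Eli: treat them as a block with 2 internal orders, giving 2 × (6)! = 1440.
Subtracting, 5040 − 1440 = 3600.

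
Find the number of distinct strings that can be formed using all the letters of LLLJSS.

Letter multiplicities in LLLJSS: J×1, L×3, S×2.
Dividing 6! = 720 by 3!·2! = 12 for the repeated letters gives 60.

60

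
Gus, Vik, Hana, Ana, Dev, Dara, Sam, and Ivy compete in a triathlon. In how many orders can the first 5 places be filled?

6720

This is an ordered selection of 5 from 8: P(8,5).
That gives 8 × 7 × 6 × 5 × 4 = 6720.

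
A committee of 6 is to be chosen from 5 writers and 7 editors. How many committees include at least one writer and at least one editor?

917

Unrestricted: C(12,6) = 924 ways to pick any 6 of the 12.
Selections missing a whole group: no writers → C(7,6) = 7; no editors → C(5,6) = 0.
Both groups omitted at once is impossible, so 924 − 7 = 917.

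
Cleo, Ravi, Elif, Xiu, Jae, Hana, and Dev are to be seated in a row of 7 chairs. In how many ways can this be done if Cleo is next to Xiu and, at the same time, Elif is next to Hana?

Treat {Cleo,Xiu} as one block (2 orders) and {Elif,Hana} as another (2 orders).
That leaves 5 units to arrange: 2 × 2 × 5! = 4 × 120 = 480.

480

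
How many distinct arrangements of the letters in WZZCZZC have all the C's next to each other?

30

Treat the 2 copies of C as a single block. The multiset to arrange is then {CC, W, Z, Z, Z, Z}, 6 items in all.
That gives (6)!/(4!) = 30 arrangements.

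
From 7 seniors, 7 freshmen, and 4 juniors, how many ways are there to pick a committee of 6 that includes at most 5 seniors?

Split by how many seniors are chosen (0 through 5).
Sum: C(7,0)·C(11,6) + C(7,1)·C(11,5) + C(7,2)·C(11,4) + C(7,3)·C(11,3) + C(7,4)·C(11,2) + C(7,5)·C(11,1) = 462 + 3234 + 6930 + 5775 + 1925 + 231 = 18557.

18557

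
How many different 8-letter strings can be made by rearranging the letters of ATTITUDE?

Letter multiplicities in ATTITUDE: A×1, D×1, E×1, I×1, T×3, U×1.
So there are 8! / (3!) = 6720 distinguishable arrangements.

6720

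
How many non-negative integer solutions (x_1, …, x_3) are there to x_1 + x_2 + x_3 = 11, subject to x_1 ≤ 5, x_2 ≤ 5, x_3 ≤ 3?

Ignoring the caps, the number of non-negative solutions to x_1+…+x_3 = 11 is C(13,2) = 78.
Subtract solutions that violate a single cap (substitute x_i' = x_i − (cap_i+1)): x_1 ≥ 6 gives C(7,2) = 21; x_2 ≥ 6 gives C(7,2) = 21; x_3 ≥ 4 gives C(9,2) = 36. Together 78.
Add back pairs where two caps are both exceeded: 0 + 3 + 3 = 6.
By inclusion–exclusion the count is 78 − 78 + 6 = 6.

6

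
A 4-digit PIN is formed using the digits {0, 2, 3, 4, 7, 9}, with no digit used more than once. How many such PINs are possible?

With no repetition, fill the 4 digits in order: 6 choices, then 5, down to 3.
6 × 5 × 4 × 3 = 360.

360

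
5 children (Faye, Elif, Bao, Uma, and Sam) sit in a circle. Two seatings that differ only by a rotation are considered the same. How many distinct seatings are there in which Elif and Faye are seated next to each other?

Glue Elif and Faye into a block (2 internal orders). Seating 4 units around a circle gives (3)! arrangements.
So 2 × (3)! = 2 × 6 = 12.

12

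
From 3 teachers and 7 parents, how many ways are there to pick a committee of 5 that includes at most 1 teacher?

Split by how many teachers are chosen (0 through 1).
Sum: C(3,0)·C(7,5) + C(3,1)·C(7,4) = 21 + 105 = 126.

126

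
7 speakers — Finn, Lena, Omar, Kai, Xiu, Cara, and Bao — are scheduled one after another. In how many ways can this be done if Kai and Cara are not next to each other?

3600

There are 7! = 5040 arrangements in all. If Kai and Cara are adjacent, merging them into one block gives 2·(6)! = 1440 arrangements.
So 5040 − 1440 = 3600 arrangements keep them apart.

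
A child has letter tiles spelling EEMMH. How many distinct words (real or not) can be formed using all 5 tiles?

The 5 letters of EEMMH have repeats: E appearing twice and M appearing twice.
Dividing 5! = 120 by 2!·2! = 4 for the repeated letters gives 30.

30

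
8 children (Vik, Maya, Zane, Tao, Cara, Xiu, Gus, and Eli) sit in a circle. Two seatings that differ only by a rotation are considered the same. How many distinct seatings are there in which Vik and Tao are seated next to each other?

1440

Treat {Vik, Tao} as one unit (2 internal orders) and seat the resulting 7 units around the table: (6)! circular arrangements.
So 2 × (6)! = 2 × 720 = 1440.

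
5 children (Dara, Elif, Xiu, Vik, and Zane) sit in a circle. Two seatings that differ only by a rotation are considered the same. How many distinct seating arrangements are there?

Fix one person's seat to break rotational symmetry; the remaining 4 people can be arranged in (4)! = 24 ways.

24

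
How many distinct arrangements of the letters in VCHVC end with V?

12

Fix V in the last position and arrange the remaining 4 letters.
Those 4 letters have C appearing twice, giving (4)!/(2!) = 12.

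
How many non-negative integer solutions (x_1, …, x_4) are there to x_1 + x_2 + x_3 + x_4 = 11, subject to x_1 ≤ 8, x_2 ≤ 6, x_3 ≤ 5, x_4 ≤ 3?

By stars and bars, unrestricted non-negative solutions to x_1+…+x_4 = 11 number C(11+3,3) = 364.
Subtract solutions that violate a single cap (substitute x_i' = x_i − (cap_i+1)): x_1 ≥ 9 gives C(5,3) = 10; x_2 ≥ 7 gives C(7,3) = 35; x_3 ≥ 6 gives C(8,3) = 56; x_4 ≥ 4 gives C(10,3) = 120. Together 221.
Add back pairs where two caps are both exceeded: 0 + 0 + 0 + 0 + 1 + 4 = 5.
By inclusion–exclusion the count is 364 − 221 + 5 = 148.

148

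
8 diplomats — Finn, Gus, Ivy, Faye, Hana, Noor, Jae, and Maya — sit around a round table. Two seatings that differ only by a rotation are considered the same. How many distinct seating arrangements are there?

5040

Seat Finn anywhere (absorbing the rotational symmetry), then permute the other 7: (7)! = 5040.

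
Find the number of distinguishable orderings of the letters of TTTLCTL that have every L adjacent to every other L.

Treat the 2 copies of L as a single block. The multiset to arrange is then {LL, C, T, T, T, T}, 6 items in all.
That gives (6)!/(4!) = 30 arrangements.

30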